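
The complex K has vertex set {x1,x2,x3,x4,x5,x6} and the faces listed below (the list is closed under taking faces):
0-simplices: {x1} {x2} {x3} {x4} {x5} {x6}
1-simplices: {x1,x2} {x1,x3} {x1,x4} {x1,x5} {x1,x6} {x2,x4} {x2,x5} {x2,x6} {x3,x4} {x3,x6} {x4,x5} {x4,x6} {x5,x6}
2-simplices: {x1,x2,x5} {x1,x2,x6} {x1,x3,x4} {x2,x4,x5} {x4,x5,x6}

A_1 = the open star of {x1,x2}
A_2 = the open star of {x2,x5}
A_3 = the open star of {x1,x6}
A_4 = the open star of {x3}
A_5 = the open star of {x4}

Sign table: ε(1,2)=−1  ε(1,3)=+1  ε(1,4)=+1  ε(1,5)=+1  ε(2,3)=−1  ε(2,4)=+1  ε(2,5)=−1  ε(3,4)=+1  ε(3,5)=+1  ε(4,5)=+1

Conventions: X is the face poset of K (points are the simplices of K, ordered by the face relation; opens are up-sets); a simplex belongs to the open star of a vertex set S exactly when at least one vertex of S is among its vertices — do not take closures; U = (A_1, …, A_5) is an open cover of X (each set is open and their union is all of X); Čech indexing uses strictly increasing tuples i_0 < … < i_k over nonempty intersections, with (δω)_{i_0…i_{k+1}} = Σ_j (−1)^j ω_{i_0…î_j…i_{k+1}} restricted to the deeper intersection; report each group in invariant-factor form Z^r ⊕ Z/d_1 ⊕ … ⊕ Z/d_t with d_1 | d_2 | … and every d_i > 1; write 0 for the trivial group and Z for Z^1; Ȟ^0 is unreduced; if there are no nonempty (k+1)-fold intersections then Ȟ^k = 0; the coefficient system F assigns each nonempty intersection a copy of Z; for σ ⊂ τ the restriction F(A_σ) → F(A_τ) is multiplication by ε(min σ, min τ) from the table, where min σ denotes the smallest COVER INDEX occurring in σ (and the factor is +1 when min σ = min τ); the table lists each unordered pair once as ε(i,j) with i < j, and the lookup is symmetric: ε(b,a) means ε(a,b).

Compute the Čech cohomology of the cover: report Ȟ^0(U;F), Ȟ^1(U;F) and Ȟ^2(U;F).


Ȟ^0 = Z; Ȟ^1 = 0; Ȟ^2 = Z

intersection data:
  A1={{x1},{x2},{x1,x2},{x1,x3},{x1,x4},{x1,x5},{x1,x6},{x2,x4},{x2,x5},{x2,x6},{x1,x2,x5},{x1,x2,x6},{x1,x3,x4},{x2,x4,x5}} A2={{x2},{x5},{x1,x2},{x1,x5},{x2,x4},{x2,x5},{x2,x6},{x4,x5},{x5,x6},{x1,x2,x5},{x1,x2,x6},{x2,x4,x5},{x4,x5,x6}} A3={{x1},{x6},{x1,x2},{x1,x3},{x1,x4},{x1,x5},{x1,x6},{x2,x6},{x3,x6},{x4,x6},{x5,x6},{x1,x2,x5},{x1,x2,x6},{x1,x3,x4},{x4,x5,x6}} A4={{x3},{x1,x3},{x3,x4},{x3,x6},{x1,x3,x4}} A5={{x4},{x1,x4},{x2,x4},{x3,x4},{x4,x5},{x4,x6},{x1,x3,x4},{x2,x4,x5},{x4,x5,x6}}
  A12={{x2},{x1,x2},{x1,x5},{x2,x4},{x2,x5},{x2,x6},{x1,x2,x5},{x1,x2,x6},{x2,x4,x5}} A13={{x1},{x1,x2},{x1,x3},{x1,x4},{x1,x5},{x1,x6},{x2,x6},{x1,x2,x5},{x1,x2,x6},{x1,x3,x4}} A14={{x1,x3},{x1,x3,x4}} A15={{x1,x4},{x2,x4},{x1,x3,x4},{x2,x4,x5}} A23={{x1,x2},{x1,x5},{x2,x6},{x5,x6},{x1,x2,x5},{x1,x2,x6},{x4,x5,x6}} A25={{x2,x4},{x4,x5},{x2,x4,x5},{x4,x5,x6}} A34={{x1,x3},{x3,x6},{x1,x3,x4}} A35={{x1,x4},{x4,x6},{x1,x3,x4},{x4,x5,x6}} A45={{x3,x4},{x1,x3,x4}}
  A123={{x1,x2},{x1,x5},{x2,x6},{x1,x2,x5},{x1,x2,x6}} A125={{x2,x4},{x2,x4,x5}} A134={{x1,x3},{x1,x3,x4}} A135={{x1,x4},{x1,x3,x4}} A145={{x1,x3,x4}} A235={{x4,x5,x6}} A345={{x1,x3,x4}}
  A1345={{x1,x3,x4}}
C dims 5,9,7,1; δ0: rk 4, SNF 1^4; δ1: rk 5, SNF 1^5; δ2: rk 1, SNF 1^1
Ȟ^0 = (5 − 4) − 0 = 1, so Ȟ^0 ≅ Z
Ȟ^1 = (9 − 5) − 4 = 0, so Ȟ^1 ≅ 0
Ȟ^2 = (7 − 1) − 5 = 1, so Ȟ^2 ≅ Z


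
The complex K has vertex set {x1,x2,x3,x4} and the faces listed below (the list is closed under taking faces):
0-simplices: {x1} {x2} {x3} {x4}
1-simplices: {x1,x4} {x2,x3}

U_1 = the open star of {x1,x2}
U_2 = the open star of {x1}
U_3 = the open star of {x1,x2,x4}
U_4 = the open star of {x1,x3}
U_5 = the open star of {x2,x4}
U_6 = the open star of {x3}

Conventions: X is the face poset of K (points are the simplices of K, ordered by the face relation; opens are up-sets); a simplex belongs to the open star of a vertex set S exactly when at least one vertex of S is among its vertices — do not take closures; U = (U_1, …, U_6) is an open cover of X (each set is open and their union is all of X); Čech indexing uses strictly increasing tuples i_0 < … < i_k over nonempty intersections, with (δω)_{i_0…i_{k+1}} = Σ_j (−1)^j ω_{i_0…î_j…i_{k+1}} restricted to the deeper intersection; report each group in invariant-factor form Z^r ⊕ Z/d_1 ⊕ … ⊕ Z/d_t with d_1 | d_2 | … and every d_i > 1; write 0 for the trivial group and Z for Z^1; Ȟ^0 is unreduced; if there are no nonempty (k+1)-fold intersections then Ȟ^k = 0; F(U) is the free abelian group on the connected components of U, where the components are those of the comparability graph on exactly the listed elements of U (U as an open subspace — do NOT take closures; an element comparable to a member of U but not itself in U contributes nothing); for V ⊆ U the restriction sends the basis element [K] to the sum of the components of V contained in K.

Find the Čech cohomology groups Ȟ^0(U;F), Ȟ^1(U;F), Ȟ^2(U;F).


Ȟ^0(U;F) ≅ Z^2,  Ȟ^1(U;F) ≅ 0,  Ȟ^2(U;F) ≅ 0

cover nerve:
  U1={{x1},{x2},{x1,x4},{x2,x3}} U2={{x1},{x1,x4}} U3={{x1},{x2},{x4},{x1,x4},{x2,x3}} U4={{x1},{x3},{x1,x4},{x2,x3}} U5={{x2},{x4},{x1,x4},{x2,x3}} U6={{x3},{x2,x3}}
  U12={{x1},{x1,x4}} U13={{x1},{x2},{x1,x4},{x2,x3}} U14={{x1},{x1,x4},{x2,x3}} U15={{x2},{x1,x4},{x2,x3}} U16={{x2,x3}} U23={{x1},{x1,x4}} U24={{x1},{x1,x4}} U25={{x1,x4}} U34={{x1},{x1,x4},{x2,x3}} U35={{x2},{x4},{x1,x4},{x2,x3}} U36={{x2,x3}} U45={{x1,x4},{x2,x3}} U46={{x3},{x2,x3}} U56={{x2,x3}}
  U123={{x1},{x1,x4}} U124={{x1},{x1,x4}} U125={{x1,x4}} U134={{x1},{x1,x4},{x2,x3}} U135={{x2},{x1,x4},{x2,x3}} U136={{x2,x3}} U145={{x1,x4},{x2,x3}} U146={{x2,x3}} U156={{x2,x3}} U234={{x1},{x1,x4}} U235={{x1,x4}} U245={{x1,x4}} U345={{x1,x4},{x2,x3}} U346={{x2,x3}} U356={{x2,x3}} U456={{x2,x3}}
  U1234={{x1},{x1,x4}} U1235={{x1,x4}} U1245={{x1,x4}} U1345={{x1,x4},{x2,x3}} U1346={{x2,x3}} U1356={{x2,x3}} U1456={{x2,x3}} U2345={{x1,x4}} U3456={{x2,x3}}
  U12345={{x1,x4}} U13456={{x2,x3}}
components per intersection:
  U1: {{x1},{x1,x4}} {{x2},{x2,x3}}
  U2: {{x1},{x1,x4}}
  U3: {{x1},{x4},{x1,x4}} {{x2},{x2,x3}}
  U4: {{x1},{x1,x4}} {{x3},{x2,x3}}
  U5: {{x2},{x2,x3}} {{x4},{x1,x4}}
  U6: {{x3},{x2,x3}}
  U12: {{x1},{x1,x4}}
  U13: {{x1},{x1,x4}} {{x2},{x2,x3}}
  U14: {{x1},{x1,x4}} {{x2,x3}}
  U15: {{x2},{x2,x3}} {{x1,x4}}
  U16: {{x2,x3}}
  U23: {{x1},{x1,x4}}
  U24: {{x1},{x1,x4}}
  U25: {{x1,x4}}
  U34: {{x1},{x1,x4}} {{x2,x3}}
  U35: {{x2},{x2,x3}} {{x4},{x1,x4}}
  U36: {{x2,x3}}
  U45: {{x1,x4}} {{x2,x3}}
  U46: {{x3},{x2,x3}}
  U56: {{x2,x3}}
  U123: {{x1},{x1,x4}}
  U124: {{x1},{x1,x4}}
  U125: {{x1,x4}}
  U134: {{x1},{x1,x4}} {{x2,x3}}
  U135: {{x2},{x2,x3}} {{x1,x4}}
  U136: {{x2,x3}}
  U145: {{x1,x4}} {{x2,x3}}
  U146: {{x2,x3}}
  U156: {{x2,x3}}
  U234: {{x1},{x1,x4}}
  U235: {{x1,x4}}
  U245: {{x1,x4}}
  U345: {{x1,x4}} {{x2,x3}}
  U346: {{x2,x3}}
  U356: {{x2,x3}}
  U456: {{x2,x3}}
  U1234: {{x1},{x1,x4}}
  U1235: {{x1,x4}}
  U1245: {{x1,x4}}
  U1345: {{x1,x4}} {{x2,x3}}
  U1346: {{x2,x3}}
  U1356: {{x2,x3}}
  U1456: {{x2,x3}}
  U2345: {{x1,x4}}
  U3456: {{x2,x3}}
  U12345: {{x1,x4}}
  U13456: {{x2,x3}}
C dims 10,20,20,10; δ0: rk 8, SNF 1^8; δ1: rk 12, SNF 1^12; δ2: rk 8, SNF 1^8
Ȟ^0: (10−8)−0=2 ⇒ Z^2
Ȟ^1: (20−12)−8=0 ⇒ 0
Ȟ^2: (20−8)−12=0 ⇒ 0


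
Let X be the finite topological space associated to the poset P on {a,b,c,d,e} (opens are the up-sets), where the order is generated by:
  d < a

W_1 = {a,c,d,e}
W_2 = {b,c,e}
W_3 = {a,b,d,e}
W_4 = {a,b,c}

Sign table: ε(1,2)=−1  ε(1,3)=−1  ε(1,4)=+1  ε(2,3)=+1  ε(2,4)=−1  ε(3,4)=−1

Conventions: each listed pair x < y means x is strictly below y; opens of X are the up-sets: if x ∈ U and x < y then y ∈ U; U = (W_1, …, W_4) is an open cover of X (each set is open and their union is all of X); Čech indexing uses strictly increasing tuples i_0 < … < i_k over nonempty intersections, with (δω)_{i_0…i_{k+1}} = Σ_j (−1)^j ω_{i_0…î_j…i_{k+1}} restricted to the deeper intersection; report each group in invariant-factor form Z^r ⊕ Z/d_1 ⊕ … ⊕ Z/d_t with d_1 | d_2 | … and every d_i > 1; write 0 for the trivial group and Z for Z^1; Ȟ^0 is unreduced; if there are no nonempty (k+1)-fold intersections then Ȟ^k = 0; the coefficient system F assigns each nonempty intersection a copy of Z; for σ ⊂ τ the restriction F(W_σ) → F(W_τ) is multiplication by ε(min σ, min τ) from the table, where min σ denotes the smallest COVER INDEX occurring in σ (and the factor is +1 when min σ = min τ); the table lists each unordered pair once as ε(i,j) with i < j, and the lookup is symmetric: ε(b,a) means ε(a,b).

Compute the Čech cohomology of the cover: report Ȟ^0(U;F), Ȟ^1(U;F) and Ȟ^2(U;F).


nonempty overlaps:
  W12={c,e} W13={a,d,e} W14={a,c} W23={b,e} W24={b,c} W34={a,b}
  W123={e} W124={c} W134={a} W234={b}
C dims 4,6,4; δ0: rk 3, SNF 1^3; δ1: rk 3, SNF 1^3
degree 0: 4−3−0 = 1 → Ȟ^0 ≅ Z
degree 1: 6−3−3 = 0 → Ȟ^1 ≅ 0
degree 2: 4−0−3 = 1 → Ȟ^2 ≅ Z

Ȟ^0(U;F) ≅ Z, Ȟ^1(U;F) ≅ 0 and Ȟ^2(U;F) ≅ Z


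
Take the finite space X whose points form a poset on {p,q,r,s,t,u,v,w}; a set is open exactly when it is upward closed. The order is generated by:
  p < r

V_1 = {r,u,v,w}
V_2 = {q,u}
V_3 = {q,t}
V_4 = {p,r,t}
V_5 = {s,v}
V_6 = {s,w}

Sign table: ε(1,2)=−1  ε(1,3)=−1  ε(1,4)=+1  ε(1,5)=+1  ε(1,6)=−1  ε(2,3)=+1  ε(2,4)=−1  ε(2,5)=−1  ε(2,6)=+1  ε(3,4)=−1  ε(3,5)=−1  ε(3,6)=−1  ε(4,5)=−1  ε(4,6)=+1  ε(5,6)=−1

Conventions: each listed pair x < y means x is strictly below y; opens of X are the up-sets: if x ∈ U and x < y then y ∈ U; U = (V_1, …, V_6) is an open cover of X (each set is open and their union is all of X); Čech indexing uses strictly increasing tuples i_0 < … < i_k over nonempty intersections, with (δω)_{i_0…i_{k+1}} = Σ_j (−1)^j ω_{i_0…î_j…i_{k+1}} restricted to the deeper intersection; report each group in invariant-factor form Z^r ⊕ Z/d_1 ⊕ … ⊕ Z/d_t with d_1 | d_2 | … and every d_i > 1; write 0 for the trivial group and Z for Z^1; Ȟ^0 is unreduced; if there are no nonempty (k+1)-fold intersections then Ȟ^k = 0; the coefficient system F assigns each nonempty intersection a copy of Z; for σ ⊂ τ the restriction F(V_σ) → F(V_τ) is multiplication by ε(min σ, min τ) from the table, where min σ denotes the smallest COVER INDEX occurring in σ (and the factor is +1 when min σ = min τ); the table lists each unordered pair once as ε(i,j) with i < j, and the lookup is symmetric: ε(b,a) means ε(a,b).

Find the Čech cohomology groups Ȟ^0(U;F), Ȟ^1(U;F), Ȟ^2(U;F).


Ȟ^0(U;F) ≅ Z, Ȟ^1(U;F) ≅ Z^2 and Ȟ^2(U;F) ≅ 0

nerve simplices:
  V12={u} V14={r} V15={v} V16={w} V23={q} V34={t} V56={s}
C dims 6,7; δ0: rk 5, SNF 1^5
degree 0: 6−5−0 = 1 → Ȟ^0 ≅ Z
degree 1: 7−0−5 = 2 → Ȟ^1 ≅ Z^2
degree 2: 0−0−0 = 0 → Ȟ^2 ≅ 0


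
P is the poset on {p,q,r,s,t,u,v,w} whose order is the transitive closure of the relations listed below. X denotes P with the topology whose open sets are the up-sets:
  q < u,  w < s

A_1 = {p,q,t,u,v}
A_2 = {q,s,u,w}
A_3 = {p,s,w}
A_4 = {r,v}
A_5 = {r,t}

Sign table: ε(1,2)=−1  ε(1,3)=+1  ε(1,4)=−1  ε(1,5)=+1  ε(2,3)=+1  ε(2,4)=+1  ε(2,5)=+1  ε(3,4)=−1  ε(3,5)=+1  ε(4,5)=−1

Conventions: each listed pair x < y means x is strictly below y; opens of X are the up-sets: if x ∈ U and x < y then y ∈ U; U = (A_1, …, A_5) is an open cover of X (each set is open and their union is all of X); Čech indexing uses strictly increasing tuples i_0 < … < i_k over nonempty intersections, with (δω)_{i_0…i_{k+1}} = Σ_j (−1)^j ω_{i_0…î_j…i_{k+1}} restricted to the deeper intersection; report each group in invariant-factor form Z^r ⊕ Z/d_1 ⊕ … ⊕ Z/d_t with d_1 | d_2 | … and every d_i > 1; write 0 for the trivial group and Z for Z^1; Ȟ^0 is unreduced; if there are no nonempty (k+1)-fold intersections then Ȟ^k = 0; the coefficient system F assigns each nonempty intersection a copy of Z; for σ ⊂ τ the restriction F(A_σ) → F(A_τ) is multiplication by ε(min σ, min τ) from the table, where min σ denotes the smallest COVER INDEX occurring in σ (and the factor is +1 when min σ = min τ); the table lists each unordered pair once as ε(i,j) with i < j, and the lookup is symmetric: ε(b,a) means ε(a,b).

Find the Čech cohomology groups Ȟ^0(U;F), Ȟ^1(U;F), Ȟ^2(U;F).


Ȟ^0(U;F) ≅ 0; Ȟ^1(U;F) ≅ Z ⊕ Z/2; Ȟ^2(U;F) ≅ 0

nonempty overlaps:
  A12={q,u} A13={p} A14={v} A15={t} A23={s,w} A45={r}
C dims 5,6; δ0: rk 5, SNF 1^4·2
degree 0: 5−5−0 = 0 → Ȟ^0 ≅ 0
degree 1: 6−0−5 = 1 plus torsion [2] → Ȟ^1 ≅ Z ⊕ Z/2
degree 2: 0−0−0 = 0 → Ȟ^2 ≅ 0


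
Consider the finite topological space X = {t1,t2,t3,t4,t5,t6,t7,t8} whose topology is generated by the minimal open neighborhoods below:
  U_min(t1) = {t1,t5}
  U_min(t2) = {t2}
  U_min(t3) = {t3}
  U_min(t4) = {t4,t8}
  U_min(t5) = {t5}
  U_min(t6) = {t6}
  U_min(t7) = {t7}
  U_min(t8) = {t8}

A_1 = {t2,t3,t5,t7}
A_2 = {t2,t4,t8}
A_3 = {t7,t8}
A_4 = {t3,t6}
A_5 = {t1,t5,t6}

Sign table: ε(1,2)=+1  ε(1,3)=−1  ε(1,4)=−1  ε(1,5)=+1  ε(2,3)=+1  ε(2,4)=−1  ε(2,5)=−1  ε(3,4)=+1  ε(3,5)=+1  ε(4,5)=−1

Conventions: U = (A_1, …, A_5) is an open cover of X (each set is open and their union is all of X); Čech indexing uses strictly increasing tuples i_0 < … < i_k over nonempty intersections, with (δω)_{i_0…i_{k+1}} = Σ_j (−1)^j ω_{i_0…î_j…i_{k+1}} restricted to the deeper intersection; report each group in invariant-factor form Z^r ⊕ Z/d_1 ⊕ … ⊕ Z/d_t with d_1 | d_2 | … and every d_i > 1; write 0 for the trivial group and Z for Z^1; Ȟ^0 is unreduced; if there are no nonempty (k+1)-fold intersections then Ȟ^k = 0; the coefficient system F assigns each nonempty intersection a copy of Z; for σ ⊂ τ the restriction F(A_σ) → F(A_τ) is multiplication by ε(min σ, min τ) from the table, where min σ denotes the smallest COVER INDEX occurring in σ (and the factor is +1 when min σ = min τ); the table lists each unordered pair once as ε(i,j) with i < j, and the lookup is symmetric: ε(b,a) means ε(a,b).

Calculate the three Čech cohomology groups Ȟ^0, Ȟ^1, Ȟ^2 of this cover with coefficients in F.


Ȟ^0 = 0,  Ȟ^1 = Z ⊕ Z/2,  Ȟ^2 = 0

nerve simplices:
  A12={t2} A13={t7} A14={t3} A15={t5} A23={t8} A45={t6}
C dims 5,6; δ0: rk 5, SNF 1^4·2
degree 0: 5−5−0 = 0 → Ȟ^0 ≅ 0
degree 1: 6−0−5 = 1 plus torsion [2] → Ȟ^1 ≅ Z ⊕ Z/2
degree 2: 0−0−0 = 0 → Ȟ^2 ≅ 0


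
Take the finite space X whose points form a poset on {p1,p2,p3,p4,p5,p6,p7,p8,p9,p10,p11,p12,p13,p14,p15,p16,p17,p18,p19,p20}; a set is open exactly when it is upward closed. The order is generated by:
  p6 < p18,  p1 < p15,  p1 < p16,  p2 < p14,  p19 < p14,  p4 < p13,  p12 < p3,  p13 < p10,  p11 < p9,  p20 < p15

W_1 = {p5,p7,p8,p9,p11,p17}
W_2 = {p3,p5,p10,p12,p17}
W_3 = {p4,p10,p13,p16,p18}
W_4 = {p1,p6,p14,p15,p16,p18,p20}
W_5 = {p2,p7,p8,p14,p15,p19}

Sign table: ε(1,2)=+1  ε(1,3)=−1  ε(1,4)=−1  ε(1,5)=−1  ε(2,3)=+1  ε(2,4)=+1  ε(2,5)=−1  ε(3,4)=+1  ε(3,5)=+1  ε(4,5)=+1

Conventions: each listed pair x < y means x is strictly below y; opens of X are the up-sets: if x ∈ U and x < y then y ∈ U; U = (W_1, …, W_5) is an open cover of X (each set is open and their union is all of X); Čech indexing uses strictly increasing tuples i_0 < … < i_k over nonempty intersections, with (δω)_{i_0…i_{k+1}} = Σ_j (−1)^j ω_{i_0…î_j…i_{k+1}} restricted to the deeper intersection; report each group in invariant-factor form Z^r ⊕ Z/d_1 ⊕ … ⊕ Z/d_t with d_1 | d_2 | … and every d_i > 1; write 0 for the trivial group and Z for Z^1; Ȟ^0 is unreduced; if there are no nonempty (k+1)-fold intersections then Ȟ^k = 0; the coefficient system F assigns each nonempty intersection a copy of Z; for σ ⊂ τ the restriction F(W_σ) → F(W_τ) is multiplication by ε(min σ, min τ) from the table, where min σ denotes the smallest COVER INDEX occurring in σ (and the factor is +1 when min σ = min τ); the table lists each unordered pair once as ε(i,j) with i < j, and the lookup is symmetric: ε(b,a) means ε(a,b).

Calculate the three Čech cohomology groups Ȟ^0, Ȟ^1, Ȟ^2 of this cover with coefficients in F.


Ȟ^0 = 0, Ȟ^1 = Z/2, Ȟ^2 = 0

nerve of the cover:
  W12={p5,p17} W15={p7,p8} W23={p10} W34={p16,p18} W45={p14,p15}
C dims 5,5; δ0: rk 5, SNF 1^4·2
Ȟ^0 = (5 − 5) − 0 = 0, so Ȟ^0 ≅ 0
Ȟ^1 = (5 − 0) − 5 = 0 plus torsion [2], so Ȟ^1 ≅ Z/2
Ȟ^2 = (0 − 0) − 0 = 0, so Ȟ^2 ≅ 0


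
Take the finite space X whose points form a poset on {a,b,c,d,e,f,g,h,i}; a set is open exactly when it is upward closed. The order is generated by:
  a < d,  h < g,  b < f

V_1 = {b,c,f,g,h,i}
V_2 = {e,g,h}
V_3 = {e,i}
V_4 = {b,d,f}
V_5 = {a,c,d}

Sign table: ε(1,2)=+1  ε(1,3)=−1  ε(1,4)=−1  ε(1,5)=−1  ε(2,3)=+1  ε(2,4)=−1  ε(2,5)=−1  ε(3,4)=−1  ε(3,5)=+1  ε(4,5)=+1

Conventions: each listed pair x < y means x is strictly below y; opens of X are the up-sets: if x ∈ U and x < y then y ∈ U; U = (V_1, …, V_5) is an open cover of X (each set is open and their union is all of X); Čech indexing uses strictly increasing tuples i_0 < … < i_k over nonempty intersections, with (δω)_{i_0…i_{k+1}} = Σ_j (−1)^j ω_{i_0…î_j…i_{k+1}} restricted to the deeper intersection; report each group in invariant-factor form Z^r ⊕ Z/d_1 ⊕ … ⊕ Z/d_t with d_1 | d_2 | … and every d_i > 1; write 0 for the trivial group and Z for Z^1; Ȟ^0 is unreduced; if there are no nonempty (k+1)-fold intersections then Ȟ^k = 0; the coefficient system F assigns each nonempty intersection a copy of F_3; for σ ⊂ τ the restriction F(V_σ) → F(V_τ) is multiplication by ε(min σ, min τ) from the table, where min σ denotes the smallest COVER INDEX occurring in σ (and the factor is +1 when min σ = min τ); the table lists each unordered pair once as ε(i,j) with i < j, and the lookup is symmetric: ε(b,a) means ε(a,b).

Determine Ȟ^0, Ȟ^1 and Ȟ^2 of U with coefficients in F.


Ȟ^0 ≅ 0, Ȟ^1 ≅ Z/3, Ȟ^2 ≅ 0

nerve simplices:
  V12={g,h} V13={i} V14={b,f} V15={c} V23={e} V45={d}
C dims 5,6; δ0: rk_F3 5
degree 0: 5−5−0 = 0 → Ȟ^0 ≅ 0
degree 1: 6−0−5 = 1 → Ȟ^1 ≅ Z/3
degree 2: 0−0−0 = 0 → Ȟ^2 ≅ 0


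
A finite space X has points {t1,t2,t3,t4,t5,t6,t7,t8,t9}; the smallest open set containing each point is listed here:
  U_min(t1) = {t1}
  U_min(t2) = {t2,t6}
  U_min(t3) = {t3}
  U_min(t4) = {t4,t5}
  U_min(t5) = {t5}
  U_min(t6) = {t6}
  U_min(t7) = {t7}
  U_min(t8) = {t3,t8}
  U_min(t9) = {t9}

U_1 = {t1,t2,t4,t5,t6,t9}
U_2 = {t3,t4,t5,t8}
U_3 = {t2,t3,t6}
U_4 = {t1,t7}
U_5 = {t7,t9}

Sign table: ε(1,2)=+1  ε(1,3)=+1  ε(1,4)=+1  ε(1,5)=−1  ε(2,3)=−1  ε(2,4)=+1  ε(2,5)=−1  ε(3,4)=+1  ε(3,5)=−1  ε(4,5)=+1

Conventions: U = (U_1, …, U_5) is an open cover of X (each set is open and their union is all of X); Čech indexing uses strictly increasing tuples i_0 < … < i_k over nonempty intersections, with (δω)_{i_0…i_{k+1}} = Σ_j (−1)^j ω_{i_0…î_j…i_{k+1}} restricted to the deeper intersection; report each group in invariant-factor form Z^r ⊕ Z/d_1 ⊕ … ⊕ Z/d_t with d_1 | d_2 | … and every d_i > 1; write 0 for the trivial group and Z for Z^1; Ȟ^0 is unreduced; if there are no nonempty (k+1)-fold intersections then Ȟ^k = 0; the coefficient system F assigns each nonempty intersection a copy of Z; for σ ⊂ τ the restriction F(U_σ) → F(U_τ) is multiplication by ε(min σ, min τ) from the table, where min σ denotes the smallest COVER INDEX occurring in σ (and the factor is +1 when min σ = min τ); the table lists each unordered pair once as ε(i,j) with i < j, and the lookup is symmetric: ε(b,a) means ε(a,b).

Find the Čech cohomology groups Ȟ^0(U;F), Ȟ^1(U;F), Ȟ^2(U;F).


Ȟ^0 ≅ 0,  Ȟ^1 ≅ Z ⊕ Z/2,  Ȟ^2 ≅ 0

nerve of the cover:
  U12={t4,t5} U13={t2,t6} U14={t1} U15={t9} U23={t3} U45={t7}
C dims 5,6; δ0: rk 5, SNF 1^4·2
Ȟ^0 = (5 − 5) − 0 = 0, so Ȟ^0 ≅ 0
Ȟ^1 = (6 − 0) − 5 = 1 plus torsion [2], so Ȟ^1 ≅ Z ⊕ Z/2
Ȟ^2 = (0 − 0) − 0 = 0, so Ȟ^2 ≅ 0


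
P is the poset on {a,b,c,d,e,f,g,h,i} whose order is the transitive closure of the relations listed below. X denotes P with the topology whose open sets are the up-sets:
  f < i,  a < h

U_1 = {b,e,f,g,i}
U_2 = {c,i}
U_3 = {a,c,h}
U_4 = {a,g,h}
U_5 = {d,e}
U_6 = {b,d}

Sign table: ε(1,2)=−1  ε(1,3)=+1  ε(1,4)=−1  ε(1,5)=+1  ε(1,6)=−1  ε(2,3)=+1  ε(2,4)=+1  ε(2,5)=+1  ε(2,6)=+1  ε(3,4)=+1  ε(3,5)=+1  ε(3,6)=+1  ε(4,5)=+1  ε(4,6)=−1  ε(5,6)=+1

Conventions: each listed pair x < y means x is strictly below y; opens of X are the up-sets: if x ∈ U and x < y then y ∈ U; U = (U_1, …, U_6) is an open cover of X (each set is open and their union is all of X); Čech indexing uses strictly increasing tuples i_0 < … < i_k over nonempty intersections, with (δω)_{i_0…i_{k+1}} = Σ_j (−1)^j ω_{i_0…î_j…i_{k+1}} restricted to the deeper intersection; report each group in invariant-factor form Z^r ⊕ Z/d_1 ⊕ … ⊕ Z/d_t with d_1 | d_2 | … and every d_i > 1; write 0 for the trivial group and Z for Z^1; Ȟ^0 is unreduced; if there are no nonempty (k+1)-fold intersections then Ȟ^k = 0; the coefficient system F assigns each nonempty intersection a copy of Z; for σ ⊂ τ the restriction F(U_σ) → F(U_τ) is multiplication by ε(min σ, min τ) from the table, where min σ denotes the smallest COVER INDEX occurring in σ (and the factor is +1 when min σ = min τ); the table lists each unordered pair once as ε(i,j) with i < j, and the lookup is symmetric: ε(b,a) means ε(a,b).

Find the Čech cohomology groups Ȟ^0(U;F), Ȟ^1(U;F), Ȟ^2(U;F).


nonempty overlaps:
  U12={i} U14={g} U15={e} U16={b} U23={c} U34={a,h} U56={d}
C dims 6,7; δ0: rk 6, SNF 1^5·2
degree 0: 6−6−0 = 0 → Ȟ^0 ≅ 0
degree 1: 7−0−6 = 1 plus torsion [2] → Ȟ^1 ≅ Z ⊕ Z/2
degree 2: 0−0−0 = 0 → Ȟ^2 ≅ 0

Ȟ^0 ≅ 0,  Ȟ^1 ≅ Z ⊕ Z/2,  Ȟ^2 ≅ 0


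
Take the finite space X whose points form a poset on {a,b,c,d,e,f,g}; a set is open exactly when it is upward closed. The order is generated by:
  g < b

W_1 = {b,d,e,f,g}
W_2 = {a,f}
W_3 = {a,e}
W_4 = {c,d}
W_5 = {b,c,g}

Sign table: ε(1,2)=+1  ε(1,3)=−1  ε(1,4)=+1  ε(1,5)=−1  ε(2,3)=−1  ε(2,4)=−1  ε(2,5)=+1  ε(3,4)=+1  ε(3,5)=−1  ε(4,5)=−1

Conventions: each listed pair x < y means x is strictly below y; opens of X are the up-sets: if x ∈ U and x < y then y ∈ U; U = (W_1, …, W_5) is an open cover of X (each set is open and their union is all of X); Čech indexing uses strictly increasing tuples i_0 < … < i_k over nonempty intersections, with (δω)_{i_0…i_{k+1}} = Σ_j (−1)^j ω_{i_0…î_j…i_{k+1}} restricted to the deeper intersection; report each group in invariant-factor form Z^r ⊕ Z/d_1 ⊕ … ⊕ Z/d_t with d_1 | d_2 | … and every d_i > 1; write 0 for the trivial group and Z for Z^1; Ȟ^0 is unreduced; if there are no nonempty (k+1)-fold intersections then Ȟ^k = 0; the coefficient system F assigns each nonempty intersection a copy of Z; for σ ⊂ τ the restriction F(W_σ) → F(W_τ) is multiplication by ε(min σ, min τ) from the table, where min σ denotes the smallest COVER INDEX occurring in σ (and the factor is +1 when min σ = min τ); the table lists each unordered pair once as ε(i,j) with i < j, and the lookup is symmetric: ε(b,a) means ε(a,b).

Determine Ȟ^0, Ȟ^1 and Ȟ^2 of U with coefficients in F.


nerve of the cover:
  W12={f} W13={e} W14={d} W15={b,g} W23={a} W45={c}
C dims 5,6; δ0: rk 4, SNF 1^4
Ȟ^0 = (5 − 4) − 0 = 1, so Ȟ^0 ≅ Z
Ȟ^1 = (6 − 0) − 4 = 2, so Ȟ^1 ≅ Z^2
Ȟ^2 = (0 − 0) − 0 = 0, so Ȟ^2 ≅ 0

Ȟ^0 ≅ Z; Ȟ^1 ≅ Z^2; Ȟ^2 ≅ 0


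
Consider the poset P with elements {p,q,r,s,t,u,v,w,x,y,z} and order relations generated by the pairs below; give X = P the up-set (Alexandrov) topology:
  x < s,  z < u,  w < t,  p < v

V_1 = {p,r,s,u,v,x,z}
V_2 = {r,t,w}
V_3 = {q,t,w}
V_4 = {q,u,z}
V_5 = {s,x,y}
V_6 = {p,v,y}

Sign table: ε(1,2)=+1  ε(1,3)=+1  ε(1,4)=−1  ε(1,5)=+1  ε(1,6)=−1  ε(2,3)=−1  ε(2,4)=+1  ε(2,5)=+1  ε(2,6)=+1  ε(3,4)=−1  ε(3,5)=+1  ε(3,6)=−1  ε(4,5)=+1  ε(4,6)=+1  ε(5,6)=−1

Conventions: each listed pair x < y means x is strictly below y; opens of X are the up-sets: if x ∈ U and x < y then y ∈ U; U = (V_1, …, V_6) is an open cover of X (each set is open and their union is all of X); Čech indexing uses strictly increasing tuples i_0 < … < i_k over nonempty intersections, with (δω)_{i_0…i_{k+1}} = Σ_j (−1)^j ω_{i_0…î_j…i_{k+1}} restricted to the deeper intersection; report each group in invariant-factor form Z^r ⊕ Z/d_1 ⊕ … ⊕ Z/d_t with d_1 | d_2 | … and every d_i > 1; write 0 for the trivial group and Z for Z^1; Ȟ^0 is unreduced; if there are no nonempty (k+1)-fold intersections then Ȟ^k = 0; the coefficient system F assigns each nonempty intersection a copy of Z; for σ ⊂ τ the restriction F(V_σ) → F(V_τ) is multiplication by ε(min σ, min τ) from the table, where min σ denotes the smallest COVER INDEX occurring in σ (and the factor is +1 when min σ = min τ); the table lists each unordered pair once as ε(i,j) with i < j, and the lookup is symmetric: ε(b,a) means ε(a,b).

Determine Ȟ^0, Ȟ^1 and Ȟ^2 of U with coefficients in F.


cover nerve:
  V12={r} V14={u,z} V15={s,x} V16={p,v} V23={t,w} V34={q} V56={y}
C dims 6,7; δ0: rk 6, SNF 1^5·2
Ȟ^0: (6−6)−0=0 ⇒ 0
Ȟ^1: (7−0)−6=1 plus torsion [2] ⇒ Z ⊕ Z/2
Ȟ^2: (0−0)−0=0 ⇒ 0

Ȟ^0 = 0, Ȟ^1 = Z ⊕ Z/2 and Ȟ^2 = 0


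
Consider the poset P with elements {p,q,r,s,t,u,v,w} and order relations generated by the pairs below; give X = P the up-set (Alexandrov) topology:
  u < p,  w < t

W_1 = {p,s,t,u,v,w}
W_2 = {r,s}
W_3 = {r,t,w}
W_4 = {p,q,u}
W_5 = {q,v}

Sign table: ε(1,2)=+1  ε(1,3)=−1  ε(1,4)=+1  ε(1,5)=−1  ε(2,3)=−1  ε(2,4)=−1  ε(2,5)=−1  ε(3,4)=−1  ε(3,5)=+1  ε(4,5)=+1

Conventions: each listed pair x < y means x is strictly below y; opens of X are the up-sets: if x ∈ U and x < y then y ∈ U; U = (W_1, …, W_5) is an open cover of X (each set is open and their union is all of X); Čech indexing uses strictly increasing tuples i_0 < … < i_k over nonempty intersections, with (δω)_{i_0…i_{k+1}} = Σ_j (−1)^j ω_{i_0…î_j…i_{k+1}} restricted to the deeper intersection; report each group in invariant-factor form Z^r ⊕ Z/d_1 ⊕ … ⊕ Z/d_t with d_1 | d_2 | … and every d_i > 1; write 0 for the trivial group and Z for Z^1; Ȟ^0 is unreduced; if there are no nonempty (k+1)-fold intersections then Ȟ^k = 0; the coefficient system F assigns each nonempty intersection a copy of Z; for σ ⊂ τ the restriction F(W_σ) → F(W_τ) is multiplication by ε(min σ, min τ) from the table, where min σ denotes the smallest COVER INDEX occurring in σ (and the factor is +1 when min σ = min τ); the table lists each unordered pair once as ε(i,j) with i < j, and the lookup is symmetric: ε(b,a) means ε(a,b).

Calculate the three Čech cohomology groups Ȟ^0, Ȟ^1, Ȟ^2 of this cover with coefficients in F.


Ȟ^0 = 0, Ȟ^1 = Z ⊕ Z/2 and Ȟ^2 = 0

cover nerve:
  W12={s} W13={t,w} W14={p,u} W15={v} W23={r} W45={q}
C dims 5,6; δ0: rk 5, SNF 1^4·2
Ȟ^0: (5−5)−0=0 ⇒ 0
Ȟ^1: (6−0)−5=1 plus torsion [2] ⇒ Z ⊕ Z/2
Ȟ^2: (0−0)−0=0 ⇒ 0


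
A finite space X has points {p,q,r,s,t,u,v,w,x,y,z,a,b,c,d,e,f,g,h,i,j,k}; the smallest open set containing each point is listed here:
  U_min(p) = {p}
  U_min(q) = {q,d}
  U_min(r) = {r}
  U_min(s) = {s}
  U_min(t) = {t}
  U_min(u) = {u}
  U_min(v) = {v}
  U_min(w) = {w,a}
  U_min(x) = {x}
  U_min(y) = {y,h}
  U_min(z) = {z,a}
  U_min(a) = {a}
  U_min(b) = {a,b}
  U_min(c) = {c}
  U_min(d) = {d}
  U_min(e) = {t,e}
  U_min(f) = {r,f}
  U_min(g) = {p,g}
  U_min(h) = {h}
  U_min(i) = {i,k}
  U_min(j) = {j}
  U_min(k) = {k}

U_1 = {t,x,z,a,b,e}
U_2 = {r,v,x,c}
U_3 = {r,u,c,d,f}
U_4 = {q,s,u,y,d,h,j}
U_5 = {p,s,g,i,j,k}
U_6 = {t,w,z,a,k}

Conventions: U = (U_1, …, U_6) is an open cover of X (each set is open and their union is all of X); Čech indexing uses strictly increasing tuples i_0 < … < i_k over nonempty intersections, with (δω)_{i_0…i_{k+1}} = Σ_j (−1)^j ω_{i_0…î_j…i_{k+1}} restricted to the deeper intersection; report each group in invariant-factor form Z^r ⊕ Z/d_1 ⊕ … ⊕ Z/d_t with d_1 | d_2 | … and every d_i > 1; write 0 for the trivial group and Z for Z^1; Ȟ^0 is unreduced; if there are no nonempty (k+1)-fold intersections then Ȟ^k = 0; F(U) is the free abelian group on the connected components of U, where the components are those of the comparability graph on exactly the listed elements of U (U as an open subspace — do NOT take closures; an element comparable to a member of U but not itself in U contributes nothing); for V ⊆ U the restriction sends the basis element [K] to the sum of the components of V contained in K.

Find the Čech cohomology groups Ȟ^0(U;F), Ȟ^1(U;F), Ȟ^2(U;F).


Ȟ^0 ≅ Z^13; Ȟ^1 ≅ 0; Ȟ^2 ≅ 0

intersection data:
  U12={x} U16={t,z,a} U23={r,c} U34={u,d} U45={s,j} U56={k}
components per intersection:
  U1: {t,e} {x} {z,a,b}
  U2: {r} {v} {x} {c}
  U3: {r,f} {u} {c} {d}
  U4: {q,d} {s} {u} {y,h} {j}
  U5: {p,g} {s} {i,k} {j}
  U6: {t} {w,z,a} {k}
  U12: {x}
  U16: {t} {z,a}
  U23: {r} {c}
  U34: {u} {d}
  U45: {s} {j}
  U56: {k}
C dims 23,10; δ0: rk 10, SNF 1^10
Ȟ^0 = (23 − 10) − 0 = 13, so Ȟ^0 ≅ Z^13
Ȟ^1 = (10 − 0) − 10 = 0, so Ȟ^1 ≅ 0
Ȟ^2 = (0 − 0) − 0 = 0, so Ȟ^2 ≅ 0


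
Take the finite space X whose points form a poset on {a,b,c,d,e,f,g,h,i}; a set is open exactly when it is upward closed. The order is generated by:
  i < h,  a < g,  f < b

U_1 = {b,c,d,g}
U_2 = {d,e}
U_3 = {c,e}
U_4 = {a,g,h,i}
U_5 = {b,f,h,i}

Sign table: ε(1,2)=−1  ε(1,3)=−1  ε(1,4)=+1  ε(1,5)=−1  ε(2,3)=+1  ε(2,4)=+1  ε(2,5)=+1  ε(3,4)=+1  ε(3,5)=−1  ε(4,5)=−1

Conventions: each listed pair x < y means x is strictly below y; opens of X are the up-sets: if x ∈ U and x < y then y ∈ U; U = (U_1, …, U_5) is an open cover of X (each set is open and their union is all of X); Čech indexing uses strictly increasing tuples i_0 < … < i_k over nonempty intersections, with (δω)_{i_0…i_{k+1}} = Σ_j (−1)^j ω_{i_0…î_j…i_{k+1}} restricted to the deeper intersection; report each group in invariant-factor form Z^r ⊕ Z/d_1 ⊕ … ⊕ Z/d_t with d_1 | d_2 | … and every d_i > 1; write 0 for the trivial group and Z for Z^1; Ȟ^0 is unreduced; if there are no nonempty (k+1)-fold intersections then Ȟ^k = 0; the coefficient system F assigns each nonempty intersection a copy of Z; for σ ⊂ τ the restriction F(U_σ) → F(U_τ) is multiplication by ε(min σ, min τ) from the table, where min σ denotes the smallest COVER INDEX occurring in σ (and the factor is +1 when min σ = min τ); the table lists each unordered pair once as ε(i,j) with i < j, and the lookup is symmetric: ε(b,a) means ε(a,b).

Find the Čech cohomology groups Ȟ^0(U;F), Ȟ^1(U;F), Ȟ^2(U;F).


nerve simplices:
  U12={d} U13={c} U14={g} U15={b} U23={e} U45={h,i}
C dims 5,6; δ0: rk 4, SNF 1^4
degree 0: 5−4−0 = 1 → Ȟ^0 ≅ Z
degree 1: 6−0−4 = 2 → Ȟ^1 ≅ Z^2
degree 2: 0−0−0 = 0 → Ȟ^2 ≅ 0

Ȟ^0 = Z, Ȟ^1 = Z^2, Ȟ^2 = 0


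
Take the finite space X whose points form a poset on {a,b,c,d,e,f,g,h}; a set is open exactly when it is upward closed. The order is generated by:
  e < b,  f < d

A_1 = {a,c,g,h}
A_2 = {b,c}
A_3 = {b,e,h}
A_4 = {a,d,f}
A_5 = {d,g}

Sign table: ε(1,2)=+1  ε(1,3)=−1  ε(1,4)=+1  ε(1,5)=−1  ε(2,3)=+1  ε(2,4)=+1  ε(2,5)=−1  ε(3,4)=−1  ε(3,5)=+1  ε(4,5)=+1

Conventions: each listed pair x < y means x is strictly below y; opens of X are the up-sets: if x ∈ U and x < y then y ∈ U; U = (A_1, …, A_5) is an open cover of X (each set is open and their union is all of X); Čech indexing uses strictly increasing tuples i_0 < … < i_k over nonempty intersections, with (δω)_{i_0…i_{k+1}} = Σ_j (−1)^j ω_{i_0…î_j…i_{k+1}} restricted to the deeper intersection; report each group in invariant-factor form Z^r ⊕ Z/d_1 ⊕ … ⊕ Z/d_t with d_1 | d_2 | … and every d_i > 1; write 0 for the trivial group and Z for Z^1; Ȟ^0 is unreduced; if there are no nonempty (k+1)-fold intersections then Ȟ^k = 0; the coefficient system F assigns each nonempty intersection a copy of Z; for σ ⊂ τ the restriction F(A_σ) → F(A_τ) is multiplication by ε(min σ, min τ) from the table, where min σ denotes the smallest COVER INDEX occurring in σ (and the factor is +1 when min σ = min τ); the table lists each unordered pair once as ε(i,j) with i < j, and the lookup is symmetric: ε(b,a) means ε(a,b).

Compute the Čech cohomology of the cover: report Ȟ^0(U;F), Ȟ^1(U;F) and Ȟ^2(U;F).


nonempty overlaps:
  A12={c} A13={h} A14={a} A15={g} A23={b} A45={d}
C dims 5,6; δ0: rk 5, SNF 1^4·2
degree 0: 5−5−0 = 0 → Ȟ^0 ≅ 0
degree 1: 6−0−5 = 1 plus torsion [2] → Ȟ^1 ≅ Z ⊕ Z/2
degree 2: 0−0−0 = 0 → Ȟ^2 ≅ 0

Ȟ^0 ≅ 0, Ȟ^1 ≅ Z ⊕ Z/2 and Ȟ^2 ≅ 0


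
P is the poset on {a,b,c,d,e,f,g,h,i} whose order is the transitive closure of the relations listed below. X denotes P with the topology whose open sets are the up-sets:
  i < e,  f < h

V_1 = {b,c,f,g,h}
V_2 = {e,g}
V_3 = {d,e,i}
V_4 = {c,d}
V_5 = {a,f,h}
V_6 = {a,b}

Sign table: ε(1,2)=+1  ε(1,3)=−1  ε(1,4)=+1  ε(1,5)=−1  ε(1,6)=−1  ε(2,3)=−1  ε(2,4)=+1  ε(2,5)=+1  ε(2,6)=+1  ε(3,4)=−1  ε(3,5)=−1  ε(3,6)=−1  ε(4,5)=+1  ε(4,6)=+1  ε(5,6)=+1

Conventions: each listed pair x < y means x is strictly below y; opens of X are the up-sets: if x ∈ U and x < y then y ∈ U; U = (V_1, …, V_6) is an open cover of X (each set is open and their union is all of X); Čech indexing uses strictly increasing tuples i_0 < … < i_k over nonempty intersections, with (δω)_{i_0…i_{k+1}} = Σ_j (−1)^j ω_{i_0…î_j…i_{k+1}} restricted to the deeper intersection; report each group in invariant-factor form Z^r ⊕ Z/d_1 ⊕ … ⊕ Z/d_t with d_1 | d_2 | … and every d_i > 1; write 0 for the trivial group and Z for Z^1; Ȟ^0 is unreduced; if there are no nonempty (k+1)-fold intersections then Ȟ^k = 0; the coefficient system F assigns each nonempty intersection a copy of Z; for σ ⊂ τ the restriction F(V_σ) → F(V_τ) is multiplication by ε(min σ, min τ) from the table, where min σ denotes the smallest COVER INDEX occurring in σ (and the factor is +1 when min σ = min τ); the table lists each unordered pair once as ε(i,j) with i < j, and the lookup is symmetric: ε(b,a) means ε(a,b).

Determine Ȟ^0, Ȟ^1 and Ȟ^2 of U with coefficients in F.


Ȟ^0(U;F) ≅ Z, Ȟ^1(U;F) ≅ Z^2, Ȟ^2(U;F) ≅ 0

nerve of the cover:
  V12={g} V14={c} V15={f,h} V16={b} V23={e} V34={d} V56={a}
C dims 6,7; δ0: rk 5, SNF 1^5
Ȟ^0 = (6 − 5) − 0 = 1, so Ȟ^0 ≅ Z
Ȟ^1 = (7 − 0) − 5 = 2, so Ȟ^1 ≅ Z^2
Ȟ^2 = (0 − 0) − 0 = 0, so Ȟ^2 ≅ 0


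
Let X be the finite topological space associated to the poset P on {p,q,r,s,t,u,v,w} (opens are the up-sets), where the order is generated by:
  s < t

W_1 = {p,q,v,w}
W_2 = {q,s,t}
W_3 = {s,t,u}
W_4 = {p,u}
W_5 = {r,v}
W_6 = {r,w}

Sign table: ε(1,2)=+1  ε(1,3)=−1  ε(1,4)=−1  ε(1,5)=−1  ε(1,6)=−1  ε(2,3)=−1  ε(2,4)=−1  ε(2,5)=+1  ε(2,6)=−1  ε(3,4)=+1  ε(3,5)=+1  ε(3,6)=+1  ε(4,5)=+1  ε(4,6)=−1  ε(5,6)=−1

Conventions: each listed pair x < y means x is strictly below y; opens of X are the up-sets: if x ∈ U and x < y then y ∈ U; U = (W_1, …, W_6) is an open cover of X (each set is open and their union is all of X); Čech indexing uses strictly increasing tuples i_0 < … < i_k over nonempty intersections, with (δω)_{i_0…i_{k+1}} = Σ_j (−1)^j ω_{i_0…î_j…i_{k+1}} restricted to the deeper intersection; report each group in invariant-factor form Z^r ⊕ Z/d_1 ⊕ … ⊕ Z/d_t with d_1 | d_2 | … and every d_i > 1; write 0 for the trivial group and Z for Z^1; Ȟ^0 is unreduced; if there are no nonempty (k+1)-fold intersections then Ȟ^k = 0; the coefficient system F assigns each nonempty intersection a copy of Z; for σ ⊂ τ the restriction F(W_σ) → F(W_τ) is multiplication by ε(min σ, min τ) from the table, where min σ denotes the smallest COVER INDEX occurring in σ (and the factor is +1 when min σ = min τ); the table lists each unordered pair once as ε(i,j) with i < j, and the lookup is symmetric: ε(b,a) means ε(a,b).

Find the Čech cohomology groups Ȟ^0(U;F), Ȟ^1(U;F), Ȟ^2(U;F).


Ȟ^0 = 0,  Ȟ^1 = Z ⊕ Z/2,  Ȟ^2 = 0

intersection data:
  W12={q} W14={p} W15={v} W16={w} W23={s,t} W34={u} W56={r}
C dims 6,7; δ0: rk 6, SNF 1^5·2
Ȟ^0 = (6 − 6) − 0 = 0, so Ȟ^0 ≅ 0
Ȟ^1 = (7 − 0) − 6 = 1 plus torsion [2], so Ȟ^1 ≅ Z ⊕ Z/2
Ȟ^2 = (0 − 0) − 0 = 0, so Ȟ^2 ≅ 0


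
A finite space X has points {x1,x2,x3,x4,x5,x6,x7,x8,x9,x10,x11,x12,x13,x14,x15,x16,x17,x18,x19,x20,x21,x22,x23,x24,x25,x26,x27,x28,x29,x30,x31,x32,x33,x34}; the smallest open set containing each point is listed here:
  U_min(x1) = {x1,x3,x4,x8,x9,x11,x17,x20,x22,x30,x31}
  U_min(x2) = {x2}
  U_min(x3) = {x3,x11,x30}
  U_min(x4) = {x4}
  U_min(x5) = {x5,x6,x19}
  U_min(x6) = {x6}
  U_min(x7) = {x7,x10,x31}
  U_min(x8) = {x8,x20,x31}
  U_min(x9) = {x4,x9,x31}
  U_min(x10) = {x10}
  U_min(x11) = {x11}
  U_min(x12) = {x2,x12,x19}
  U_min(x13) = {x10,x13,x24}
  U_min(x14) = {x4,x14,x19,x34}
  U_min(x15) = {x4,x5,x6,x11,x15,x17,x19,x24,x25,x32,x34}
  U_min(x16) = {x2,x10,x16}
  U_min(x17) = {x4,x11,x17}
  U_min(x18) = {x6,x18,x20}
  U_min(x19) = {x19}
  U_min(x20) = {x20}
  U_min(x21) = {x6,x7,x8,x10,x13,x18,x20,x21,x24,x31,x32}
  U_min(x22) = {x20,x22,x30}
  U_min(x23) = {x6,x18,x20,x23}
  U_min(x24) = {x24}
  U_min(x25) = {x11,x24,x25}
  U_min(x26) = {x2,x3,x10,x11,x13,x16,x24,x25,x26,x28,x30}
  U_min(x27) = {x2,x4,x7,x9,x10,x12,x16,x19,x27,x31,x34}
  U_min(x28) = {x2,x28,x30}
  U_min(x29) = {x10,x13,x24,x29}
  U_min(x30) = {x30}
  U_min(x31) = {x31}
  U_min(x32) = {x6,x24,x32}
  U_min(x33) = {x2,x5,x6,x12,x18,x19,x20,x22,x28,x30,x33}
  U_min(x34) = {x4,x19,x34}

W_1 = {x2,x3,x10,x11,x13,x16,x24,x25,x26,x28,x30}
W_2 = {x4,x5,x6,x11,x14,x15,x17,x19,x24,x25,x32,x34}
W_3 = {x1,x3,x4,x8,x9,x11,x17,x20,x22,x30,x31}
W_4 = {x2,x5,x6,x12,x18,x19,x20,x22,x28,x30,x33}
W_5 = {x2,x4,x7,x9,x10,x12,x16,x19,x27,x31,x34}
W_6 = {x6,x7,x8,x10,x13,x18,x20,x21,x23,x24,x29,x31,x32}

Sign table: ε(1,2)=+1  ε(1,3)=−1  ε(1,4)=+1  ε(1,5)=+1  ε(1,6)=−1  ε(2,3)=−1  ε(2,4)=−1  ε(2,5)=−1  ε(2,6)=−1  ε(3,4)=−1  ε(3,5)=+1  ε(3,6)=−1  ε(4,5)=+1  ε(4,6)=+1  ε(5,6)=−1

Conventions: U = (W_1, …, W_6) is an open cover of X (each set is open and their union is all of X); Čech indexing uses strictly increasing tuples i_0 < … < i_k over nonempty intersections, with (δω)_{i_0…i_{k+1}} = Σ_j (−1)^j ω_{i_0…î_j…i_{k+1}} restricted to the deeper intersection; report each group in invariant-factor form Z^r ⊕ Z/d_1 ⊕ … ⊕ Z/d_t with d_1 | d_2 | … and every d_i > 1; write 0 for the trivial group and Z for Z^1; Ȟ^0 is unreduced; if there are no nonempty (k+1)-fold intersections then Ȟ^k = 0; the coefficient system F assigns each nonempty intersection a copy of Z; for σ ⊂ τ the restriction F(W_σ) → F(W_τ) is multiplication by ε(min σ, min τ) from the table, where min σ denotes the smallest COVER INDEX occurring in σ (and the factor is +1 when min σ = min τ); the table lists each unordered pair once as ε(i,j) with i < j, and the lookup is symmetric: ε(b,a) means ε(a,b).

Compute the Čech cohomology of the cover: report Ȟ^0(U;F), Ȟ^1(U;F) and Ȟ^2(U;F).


Ȟ^0 ≅ 0, Ȟ^1 ≅ Z/2, Ȟ^2 ≅ Z

intersection data:
  W12={x11,x24,x25} W13={x3,x11,x30} W14={x2,x28,x30} W15={x2,x10,x16} W16={x10,x13,x24} W23={x4,x11,x17} W24={x5,x6,x19} W25={x4,x19,x34} W26={x6,x24,x32} W34={x20,x22,x30} W35={x4,x9,x31} W36={x8,x20,x31} W45={x2,x12,x19} W46={x6,x18,x20} W56={x7,x10,x31}
  W123={x11} W126={x24} W134={x30} W145={x2} W156={x10} W235={x4} W245={x19} W246={x6} W346={x20} W356={x31}
C dims 6,15,10; δ0: rk 6, SNF 1^5·2; δ1: rk 9, SNF 1^9
Ȟ^0 = (6 − 6) − 0 = 0, so Ȟ^0 ≅ 0
Ȟ^1 = (15 − 9) − 6 = 0 plus torsion [2], so Ȟ^1 ≅ Z/2
Ȟ^2 = (10 − 0) − 9 = 1, so Ȟ^2 ≅ Z
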